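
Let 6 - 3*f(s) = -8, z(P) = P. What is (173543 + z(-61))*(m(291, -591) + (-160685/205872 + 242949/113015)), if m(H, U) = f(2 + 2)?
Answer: 1740199928282159/1661901720 ≈ 1.0471e+6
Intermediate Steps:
f(s) = 14/3 (f(s) = 2 - 1/3*(-8) = 2 + 8/3 = 14/3)
m(H, U) = 14/3
(173543 + z(-61))*(m(291, -591) + (-160685/205872 + 242949/113015)) = (173543 - 61)*(14/3 + (-160685/205872 + 242949/113015)) = 173482*(14/3 + (-160685*1/205872 + 242949*(1/113015))) = 173482*(14/3 + (-160685/205872 + 34707/16145)) = 173482*(14/3 + 4550940179/3323803440) = 173482*(20062022899/3323803440) = 1740199928282159/1661901720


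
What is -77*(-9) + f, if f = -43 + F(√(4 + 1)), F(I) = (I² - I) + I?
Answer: 655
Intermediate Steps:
F(I) = I²
f = -38 (f = -43 + (√(4 + 1))² = -43 + (√5)² = -43 + 5 = -38)
-77*(-9) + f = -77*(-9) - 38 = 693 - 38 = 655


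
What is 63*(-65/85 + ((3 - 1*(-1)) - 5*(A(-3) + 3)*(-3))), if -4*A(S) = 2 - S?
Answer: 126315/68 ≈ 1857.6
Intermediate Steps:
A(S) = -1/2 + S/4 (A(S) = -(2 - S)/4 = -1/2 + S/4)
63*(-65/85 + ((3 - 1*(-1)) - 5*(A(-3) + 3)*(-3))) = 63*(-65/85 + ((3 - 1*(-1)) - 5*((-1/2 + (1/4)*(-3)) + 3)*(-3))) = 63*(-65*1/85 + ((3 + 1) - 5*((-1/2 - 3/4) + 3)*(-3))) = 63*(-13/17 + (4 - 5*(-5/4 + 3)*(-3))) = 63*(-13/17 + (4 - 35*(-3)/4)) = 63*(-13/17 + (4 - 5*(-21/4))) = 63*(-13/17 + (4 + 105/4)) = 63*(-13/17 + 121/4) = 63*(2005/68) = 126315/68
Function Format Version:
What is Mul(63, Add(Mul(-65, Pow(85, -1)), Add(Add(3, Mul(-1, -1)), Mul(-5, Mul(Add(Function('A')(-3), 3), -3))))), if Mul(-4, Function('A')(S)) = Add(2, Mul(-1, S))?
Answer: Rational(126315, 68) ≈ 1857.6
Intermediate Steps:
Function('A')(S) = Add(Rational(-1, 2), Mul(Rational(1, 4), S)) (Function('A')(S) = Mul(Rational(-1, 4), Add(2, Mul(-1, S))) = Add(Rational(-1, 2), Mul(Rational(1, 4), S)))
Mul(63, Add(Mul(-65, Pow(85, -1)), Add(Add(3, Mul(-1, -1)), Mul(-5, Mul(Add(Function('A')(-3), 3), -3))))) = Mul(63, Add(Mul(-65, Pow(85, -1)), Add(Add(3, Mul(-1, -1)), Mul(-5, Mul(Add(Add(Rational(-1, 2), Mul(Rational(1, 4), -3)), 3), -3))))) = Mul(63, Add(Mul(-65, Rational(1, 85)), Add(Add(3, 1), Mul(-5, Mul(Add(Add(Rational(-1, 2), Rational(-3, 4)), 3), -3))))) = Mul(63, Add(Rational(-13, 17), Add(4, Mul(-5, Mul(Add(Rational(-5, 4), 3), -3))))) = Mul(63, Add(Rational(-13, 17), Add(4, Mul(-5, Mul(Rational(7, 4), -3))))) = Mul(63, Add(Rational(-13, 17), Add(4, Mul(-5, Rational(-21, 4))))) = Mul(63, Add(Rational(-13, 17), Add(4, Rational(105, 4)))) = Mul(63, Add(Rational(-13, 17), Rational(121, 4))) = Mul(63, Rational(2005, 68)) = Rational(126315, 68)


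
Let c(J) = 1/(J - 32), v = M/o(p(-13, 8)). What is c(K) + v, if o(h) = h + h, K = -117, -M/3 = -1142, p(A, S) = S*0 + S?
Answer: 255229/1192 ≈ 214.12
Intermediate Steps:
p(A, S) = S (p(A, S) = 0 + S = S)
M = 3426 (M = -3*(-1142) = 3426)
o(h) = 2*h
v = 1713/8 (v = 3426/((2*8)) = 3426/16 = 3426*(1/16) = 1713/8 ≈ 214.13)
c(J) = 1/(-32 + J)
c(K) + v = 1/(-32 - 117) + 1713/8 = 1/(-149) + 1713/8 = -1/149 + 1713/8 = 255229/1192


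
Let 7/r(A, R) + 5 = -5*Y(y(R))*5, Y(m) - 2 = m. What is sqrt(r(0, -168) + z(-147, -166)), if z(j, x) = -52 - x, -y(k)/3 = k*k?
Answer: sqrt(510789485850065)/2116745 ≈ 10.677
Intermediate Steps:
y(k) = -3*k**2 (y(k) = -3*k*k = -3*k**2)
Y(m) = 2 + m
r(A, R) = 7/(-55 + 75*R**2) (r(A, R) = 7/(-5 - 5*(2 - 3*R**2)*5) = 7/(-5 + (-10 + 15*R**2)*5) = 7/(-5 + (-50 + 75*R**2)) = 7/(-55 + 75*R**2))
sqrt(r(0, -168) + z(-147, -166)) = sqrt(7/(5*(-11 + 15*(-168)**2)) + (-52 - 1*(-166))) = sqrt(7/(5*(-11 + 15*28224)) + (-52 + 166)) = sqrt(7/(5*(-11 + 423360)) + 114) = sqrt((7/5)/423349 + 114) = sqrt((7/5)*(1/423349) + 114) = sqrt(7/2116745 + 114) = sqrt(241308937/2116745) = sqrt(510789485850065)/2116745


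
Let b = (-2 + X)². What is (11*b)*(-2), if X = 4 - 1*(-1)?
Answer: -198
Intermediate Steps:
X = 5 (X = 4 + 1 = 5)
b = 9 (b = (-2 + 5)² = 3² = 9)
(11*b)*(-2) = (11*9)*(-2) = 99*(-2) = -198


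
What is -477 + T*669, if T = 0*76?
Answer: -477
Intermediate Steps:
T = 0
-477 + T*669 = -477 + 0*669 = -477 + 0 = -477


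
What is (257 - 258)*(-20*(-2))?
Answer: -40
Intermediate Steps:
(257 - 258)*(-20*(-2)) = -1*40 = -40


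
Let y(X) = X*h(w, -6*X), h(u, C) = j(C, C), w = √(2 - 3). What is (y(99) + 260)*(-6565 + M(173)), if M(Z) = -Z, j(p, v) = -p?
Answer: -397986708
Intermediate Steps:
w = I (w = √(-1) = I ≈ 1.0*I)
h(u, C) = -C
y(X) = 6*X² (y(X) = X*(-(-6)*X) = X*(6*X) = 6*X²)
(y(99) + 260)*(-6565 + M(173)) = (6*99² + 260)*(-6565 - 1*173) = (6*9801 + 260)*(-6565 - 173) = (58806 + 260)*(-6738) = 59066*(-6738) = -397986708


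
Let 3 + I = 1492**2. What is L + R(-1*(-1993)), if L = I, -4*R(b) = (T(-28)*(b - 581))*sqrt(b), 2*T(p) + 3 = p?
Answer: 2226061 + 10943*sqrt(1993)/2 ≈ 2.4703e+6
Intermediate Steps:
T(p) = -3/2 + p/2
R(b) = -sqrt(b)*(18011/2 - 31*b/2)/4 (R(b) = -(-3/2 + (1/2)*(-28))*(b - 581)*sqrt(b)/4 = -(-3/2 - 14)*(-581 + b)*sqrt(b)/4 = -(-31*(-581 + b)/2)*sqrt(b)/4 = -(18011/2 - 31*b/2)*sqrt(b)/4 = -sqrt(b)*(18011/2 - 31*b/2)/4)
I = 2226061 (I = -3 + 1492**2 = -3 + 2226064 = 2226061)
L = 2226061
L + R(-1*(-1993)) = 2226061 + 31*sqrt(-1*(-1993))*(-581 - 1*(-1993))/8 = 2226061 + 31*sqrt(1993)*(-581 + 1993)/8 = 2226061 + (31/8)*sqrt(1993)*1412 = 2226061 + 10943*sqrt(1993)/2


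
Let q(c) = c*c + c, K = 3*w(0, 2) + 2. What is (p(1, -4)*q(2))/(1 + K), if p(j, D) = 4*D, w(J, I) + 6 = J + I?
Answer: 32/3 ≈ 10.667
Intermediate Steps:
w(J, I) = -6 + I + J (w(J, I) = -6 + (J + I) = -6 + (I + J) = -6 + I + J)
K = -10 (K = 3*(-6 + 2 + 0) + 2 = 3*(-4) + 2 = -12 + 2 = -10)
q(c) = c + c² (q(c) = c² + c = c + c²)
(p(1, -4)*q(2))/(1 + K) = ((4*(-4))*(2*(1 + 2)))/(1 - 10) = -32*3/(-9) = -16*6*(-⅑) = -96*(-⅑) = 32/3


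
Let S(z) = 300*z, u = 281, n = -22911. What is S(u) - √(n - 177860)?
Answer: 84300 - I*√200771 ≈ 84300.0 - 448.07*I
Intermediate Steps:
S(u) - √(n - 177860) = 300*281 - √(-22911 - 177860) = 84300 - √(-200771) = 84300 - I*√200771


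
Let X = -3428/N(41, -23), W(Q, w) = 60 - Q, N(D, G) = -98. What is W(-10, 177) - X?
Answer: 1716/49 ≈ 35.020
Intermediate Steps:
X = 1714/49 (X = -3428/(-98) = -3428*(-1/98) = 1714/49 ≈ 34.980)
W(-10, 177) - X = (60 - 1*(-10)) - 1*1714/49 = (60 + 10) - 1714/49 = 70 - 1714/49 = 1716/49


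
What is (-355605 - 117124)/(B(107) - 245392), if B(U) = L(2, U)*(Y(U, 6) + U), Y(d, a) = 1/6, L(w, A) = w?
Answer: 1418187/735533 ≈ 1.9281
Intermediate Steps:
Y(d, a) = ⅙ (Y(d, a) = 1*(⅙) = ⅙)
B(U) = ⅓ + 2*U (B(U) = 2*(⅙ + U) = ⅓ + 2*U)
(-355605 - 117124)/(B(107) - 245392) = (-355605 - 117124)/((⅓ + 2*107) - 245392) = -472729/((⅓ + 214) - 245392) = -472729/(643/3 - 245392) = -472729/(-735533/3) = -472729*(-3/735533) = 1418187/735533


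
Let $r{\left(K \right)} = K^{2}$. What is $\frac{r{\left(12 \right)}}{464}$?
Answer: $\frac{9}{29} \approx 0.31034$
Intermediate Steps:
$\frac{r{\left(12 \right)}}{464} = \frac{12^{2}}{464} = 144 \cdot \frac{1}{464} = \frac{9}{29}$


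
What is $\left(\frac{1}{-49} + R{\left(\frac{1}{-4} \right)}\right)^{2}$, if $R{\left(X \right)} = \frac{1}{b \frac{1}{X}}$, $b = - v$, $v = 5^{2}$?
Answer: $\frac{2601}{24010000} \approx 0.00010833$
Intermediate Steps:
$v = 25$
$b = -25$ ($b = \left(-1\right) 25 = -25$)
$R{\left(X \right)} = - \frac{X}{25}$ ($R{\left(X \right)} = \frac{1}{\left(-25\right) \frac{1}{X}} = - \frac{X}{25}$)
$\left(\frac{1}{-49} + R{\left(\frac{1}{-4} \right)}\right)^{2} = \left(\frac{1}{-49} - \frac{1}{25 \left(-4\right)}\right)^{2} = \left(- \frac{1}{49} - - \frac{1}{100}\right)^{2} = \left(- \frac{1}{49} + \frac{1}{100}\right)^{2} = \left(- \frac{51}{4900}\right)^{2} = \frac{2601}{24010000}$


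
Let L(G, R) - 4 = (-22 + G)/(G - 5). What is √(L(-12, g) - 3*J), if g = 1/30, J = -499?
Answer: 3*√167 ≈ 38.769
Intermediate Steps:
g = 1/30 ≈ 0.033333
L(G, R) = 4 + (-22 + G)/(-5 + G) (L(G, R) = 4 + (-22 + G)/(G - 5) = 4 + (-22 + G)/(-5 + G))
√(L(-12, g) - 3*J) = √((-42 + 5*(-12))/(-5 - 12) - 3*(-499)) = √((-42 - 60)/(-17) + 1497) = √(-1/17*(-102) + 1497) = √(6 + 1497) = √1503 = 3*√167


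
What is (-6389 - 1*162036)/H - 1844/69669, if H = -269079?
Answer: 3745939883/6248821617 ≈ 0.59946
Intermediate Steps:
(-6389 - 1*162036)/H - 1844/69669 = (-6389 - 1*162036)/(-269079) - 1844/69669 = (-6389 - 162036)*(-1/269079) - 1844*1/69669 = -168425*(-1/269079) - 1844/69669 = 168425/269079 - 1844/69669 = 3745939883/6248821617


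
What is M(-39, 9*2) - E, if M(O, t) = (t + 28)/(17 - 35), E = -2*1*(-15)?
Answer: -293/9 ≈ -32.556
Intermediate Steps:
E = 30 (E = -2*(-15) = 30)
M(O, t) = -14/9 - t/18 (M(O, t) = (28 + t)/(-18) = (28 + t)*(-1/18) = -14/9 - t/18)
M(-39, 9*2) - E = (-14/9 - 2/2) - 1*30 = (-14/9 - 1/18*18) - 30 = (-14/9 - 1) - 30 = -23/9 - 30 = -293/9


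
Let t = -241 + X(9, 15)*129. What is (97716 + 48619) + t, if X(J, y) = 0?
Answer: 146094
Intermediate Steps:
t = -241 (t = -241 + 0*129 = -241 + 0 = -241)
(97716 + 48619) + t = (97716 + 48619) - 241 = 146335 - 241 = 146094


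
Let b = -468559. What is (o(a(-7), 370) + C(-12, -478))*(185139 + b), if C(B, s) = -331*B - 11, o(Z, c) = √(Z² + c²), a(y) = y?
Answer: -1122626620 - 283420*√136949 ≈ -1.2275e+9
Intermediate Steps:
C(B, s) = -11 - 331*B
(o(a(-7), 370) + C(-12, -478))*(185139 + b) = (√((-7)² + 370²) + (-11 - 331*(-12)))*(185139 - 468559) = (√(49 + 136900) + (-11 + 3972))*(-283420) = (√136949 + 3961)*(-283420) = (3961 + √136949)*(-283420) = -1122626620 - 283420*√136949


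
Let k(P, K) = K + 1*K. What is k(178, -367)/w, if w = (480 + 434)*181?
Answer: -367/82717 ≈ -0.0044368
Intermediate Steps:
k(P, K) = 2*K (k(P, K) = K + K = 2*K)
w = 165434 (w = 914*181 = 165434)
k(178, -367)/w = (2*(-367))/165434 = -734*1/165434 = -367/82717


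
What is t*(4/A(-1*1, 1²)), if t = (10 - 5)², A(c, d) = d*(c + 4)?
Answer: 100/3 ≈ 33.333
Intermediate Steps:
A(c, d) = d*(4 + c)
t = 25 (t = 5² = 25)
t*(4/A(-1*1, 1²)) = 25*(4/((1²*(4 - 1*1)))) = 25*(4/((1*(4 - 1)))) = 25*(4/((1*3))) = 25*(4/3) = 100/3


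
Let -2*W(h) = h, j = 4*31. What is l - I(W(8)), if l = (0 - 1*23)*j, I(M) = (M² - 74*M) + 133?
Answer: -3297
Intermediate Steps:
j = 124
W(h) = -h/2
I(M) = 133 + M² - 74*M
l = -2852 (l = (0 - 1*23)*124 = (0 - 23)*124 = -23*124 = -2852)
l - I(W(8)) = -2852 - (133 + (-½*8)² - (-37)*8) = -2852 - (133 + (-4)² - 74*(-4)) = -2852 - (133 + 16 + 296) = -2852 - 1*445 = -2852 - 445 = -3297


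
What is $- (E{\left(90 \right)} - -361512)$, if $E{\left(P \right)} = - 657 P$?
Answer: $-302382$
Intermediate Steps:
$- (E{\left(90 \right)} - -361512) = - (\left(-657\right) 90 - -361512) = - (-59130 + 361512) = \left(-1\right) 302382 = -302382$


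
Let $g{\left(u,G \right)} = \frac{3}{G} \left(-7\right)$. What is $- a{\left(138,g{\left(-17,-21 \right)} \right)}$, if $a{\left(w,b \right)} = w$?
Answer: $-138$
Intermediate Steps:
$g{\left(u,G \right)} = - \frac{21}{G}$
$- a{\left(138,g{\left(-17,-21 \right)} \right)} = \left(-1\right) 138 = -138$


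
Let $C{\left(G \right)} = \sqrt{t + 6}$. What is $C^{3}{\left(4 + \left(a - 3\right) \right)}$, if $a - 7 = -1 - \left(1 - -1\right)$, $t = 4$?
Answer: $10 \sqrt{10} \approx 31.623$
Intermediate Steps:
$a = 4$ ($a = 7 - \left(2 + 1\right) = 7 - 3 = 4$)
$C{\left(G \right)} = \sqrt{10}$ ($C{\left(G \right)} = \sqrt{4 + 6} = \sqrt{10}$)
$C^{3}{\left(4 + \left(a - 3\right) \right)} = \left(\sqrt{10}\right)^{3} = 10 \sqrt{10}$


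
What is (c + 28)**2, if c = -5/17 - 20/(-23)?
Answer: 124835929/152881 ≈ 816.56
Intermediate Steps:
c = 225/391 (c = -5*1/17 - 20*(-1/23) = -5/17 + 20/23 = 225/391 ≈ 0.57545)
(c + 28)**2 = (225/391 + 28)**2 = (11173/391)**2 = 124835929/152881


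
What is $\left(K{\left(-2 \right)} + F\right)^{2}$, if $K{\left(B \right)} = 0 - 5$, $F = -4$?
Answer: $81$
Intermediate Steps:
$K{\left(B \right)} = -5$ ($K{\left(B \right)} = 0 - 5 = -5$)
$\left(K{\left(-2 \right)} + F\right)^{2} = \left(-5 - 4\right)^{2} = \left(-9\right)^{2} = 81$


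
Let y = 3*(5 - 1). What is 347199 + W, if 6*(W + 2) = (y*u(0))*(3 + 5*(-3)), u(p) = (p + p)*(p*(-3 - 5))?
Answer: 347197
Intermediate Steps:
y = 12 (y = 3*4 = 12)
u(p) = -16*p² (u(p) = (2*p)*(p*(-8)) = (2*p)*(-8*p) = -16*p²)
W = -2 (W = -2 + ((12*(-16*0²))*(3 + 5*(-3)))/6 = -2 + ((12*(-16*0))*(3 - 15))/6 = -2 + ((12*0)*(-12))/6 = -2 + (0*(-12))/6 = -2 + (⅙)*0 = -2 + 0 = -2)
347199 + W = 347199 - 2 = 347197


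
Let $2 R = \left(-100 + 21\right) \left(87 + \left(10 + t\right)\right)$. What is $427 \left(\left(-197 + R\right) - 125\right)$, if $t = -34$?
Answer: $- \frac{2400167}{2} \approx -1.2001 \cdot 10^{6}$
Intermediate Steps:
$R = - \frac{4977}{2}$ ($R = \frac{\left(-100 + 21\right) \left(87 + \left(10 - 34\right)\right)}{2} = \frac{\left(-79\right) \left(87 - 24\right)}{2} = \frac{\left(-79\right) 63}{2} = \frac{1}{2} \left(-4977\right) = - \frac{4977}{2} \approx -2488.5$)
$427 \left(\left(-197 + R\right) - 125\right) = 427 \left(\left(-197 - \frac{4977}{2}\right) - 125\right) = 427 \left(- \frac{5371}{2} - 125\right) = 427 \left(- \frac{5621}{2}\right) = - \frac{2400167}{2}$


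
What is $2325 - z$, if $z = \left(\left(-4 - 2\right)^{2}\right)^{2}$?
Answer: $1029$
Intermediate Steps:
$z = 1296$ ($z = \left(\left(-6\right)^{2}\right)^{2} = 36^{2} = 1296$)
$2325 - z = 2325 - 1296 = 1029$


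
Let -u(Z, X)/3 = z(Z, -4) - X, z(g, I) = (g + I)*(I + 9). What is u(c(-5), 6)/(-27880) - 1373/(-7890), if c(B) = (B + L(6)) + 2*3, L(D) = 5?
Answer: 479674/2749665 ≈ 0.17445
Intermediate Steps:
z(g, I) = (9 + I)*(I + g) (z(g, I) = (I + g)*(9 + I) = (9 + I)*(I + g))
c(B) = 11 + B (c(B) = (B + 5) + 2*3 = (5 + B) + 6 = 11 + B)
u(Z, X) = 60 - 15*Z + 3*X (u(Z, X) = -3*(((-4)² + 9*(-4) + 9*Z - 4*Z) - X) = -3*((16 - 36 + 9*Z - 4*Z) - X) = -3*((-20 + 5*Z) - X) = -3*(-20 - X + 5*Z) = 60 - 15*Z + 3*X)
u(c(-5), 6)/(-27880) - 1373/(-7890) = (60 - 15*(11 - 5) + 3*6)/(-27880) - 1373/(-7890) = (60 - 15*6 + 18)*(-1/27880) - 1373*(-1/7890) = (60 - 90 + 18)*(-1/27880) + 1373/7890 = -12*(-1/27880) + 1373/7890 = 3/6970 + 1373/7890 = 479674/2749665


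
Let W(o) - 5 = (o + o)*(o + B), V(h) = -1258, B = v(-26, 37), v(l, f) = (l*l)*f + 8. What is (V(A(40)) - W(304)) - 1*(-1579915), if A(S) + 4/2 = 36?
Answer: -13818340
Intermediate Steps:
A(S) = 34 (A(S) = -2 + 36 = 34)
v(l, f) = 8 + f*l² (v(l, f) = l²*f + 8 = f*l² + 8 = 8 + f*l²)
B = 25020 (B = 8 + 37*(-26)² = 8 + 37*676 = 8 + 25012 = 25020)
W(o) = 5 + 2*o*(25020 + o) (W(o) = 5 + (o + o)*(o + 25020) = 5 + (2*o)*(25020 + o) = 5 + 2*o*(25020 + o))
(V(A(40)) - W(304)) - 1*(-1579915) = (-1258 - (5 + 2*304² + 50040*304)) - 1*(-1579915) = (-1258 - (5 + 2*92416 + 15212160)) + 1579915 = (-1258 - (5 + 184832 + 15212160)) + 1579915 = (-1258 - 1*15396997) + 1579915 = (-1258 - 15396997) + 1579915 = -15398255 + 1579915 = -13818340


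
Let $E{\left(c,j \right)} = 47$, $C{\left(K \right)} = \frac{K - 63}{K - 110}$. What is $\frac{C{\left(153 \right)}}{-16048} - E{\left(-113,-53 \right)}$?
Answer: $- \frac{16216549}{345032} \approx -47.0$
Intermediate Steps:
$C{\left(K \right)} = \frac{-63 + K}{-110 + K}$
$\frac{C{\left(153 \right)}}{-16048} - E{\left(-113,-53 \right)} = \frac{\frac{1}{-110 + 153} \left(-63 + 153\right)}{-16048} - 47 = \frac{1}{43} \cdot 90 \left(- \frac{1}{16048}\right) - 47 = \frac{90}{43} \left(- \frac{1}{16048}\right) - 47 = - \frac{45}{345032} - 47 = - \frac{16216549}{345032}$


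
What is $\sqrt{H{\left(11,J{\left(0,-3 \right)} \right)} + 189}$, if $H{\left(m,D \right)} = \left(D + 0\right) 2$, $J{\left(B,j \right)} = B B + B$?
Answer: $3 \sqrt{21} \approx 13.748$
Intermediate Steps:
$J{\left(B,j \right)} = B + B^{2}$ ($J{\left(B,j \right)} = B^{2} + B = B + B^{2}$)
$H{\left(m,D \right)} = 2 D$ ($H{\left(m,D \right)} = D 2 = 2 D$)
$\sqrt{H{\left(11,J{\left(0,-3 \right)} \right)} + 189} = \sqrt{2 \cdot 0 \left(1 + 0\right) + 189} = \sqrt{2 \cdot 0 \cdot 1 + 189} = \sqrt{2 \cdot 0 + 189} = \sqrt{0 + 189} = \sqrt{189} = 3 \sqrt{21}$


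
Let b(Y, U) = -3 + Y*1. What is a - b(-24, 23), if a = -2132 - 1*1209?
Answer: -3314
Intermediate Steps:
b(Y, U) = -3 + Y
a = -3341 (a = -2132 - 1209 = -3341)
a - b(-24, 23) = -3341 - (-3 - 24) = -3341 - 1*(-27) = -3341 + 27 = -3314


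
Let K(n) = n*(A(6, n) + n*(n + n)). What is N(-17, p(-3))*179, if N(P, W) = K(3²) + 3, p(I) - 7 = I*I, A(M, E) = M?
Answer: 271185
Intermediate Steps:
K(n) = n*(6 + 2*n²) (K(n) = n*(6 + n*(n + n)) = n*(6 + n*(2*n)) = n*(6 + 2*n²))
p(I) = 7 + I² (p(I) = 7 + I*I = 7 + I²)
N(P, W) = 1515 (N(P, W) = 2*3²*(3 + (3²)²) + 3 = 2*9*(3 + 9²) + 3 = 2*9*(3 + 81) + 3 = 2*9*84 + 3 = 1512 + 3 = 1515)
N(-17, p(-3))*179 = 1515*179 = 271185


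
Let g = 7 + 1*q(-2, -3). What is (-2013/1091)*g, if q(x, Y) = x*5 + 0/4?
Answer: 6039/1091 ≈ 5.5353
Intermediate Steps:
q(x, Y) = 5*x (q(x, Y) = 5*x + 0*(¼) = 5*x + 0 = 5*x)
g = -3 (g = 7 + 1*(5*(-2)) = 7 + 1*(-10) = 7 - 10 = -3)
(-2013/1091)*g = -2013/1091*(-3) = 6039/1091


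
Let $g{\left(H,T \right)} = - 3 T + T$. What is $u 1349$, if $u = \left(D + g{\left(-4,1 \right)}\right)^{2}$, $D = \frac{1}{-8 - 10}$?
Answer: $\frac{1846781}{324} \approx 5699.9$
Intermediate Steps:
$D = - \frac{1}{18}$ ($D = \frac{1}{-18} = - \frac{1}{18} \approx -0.055556$)
$g{\left(H,T \right)} = - 2 T$
$u = \frac{1369}{324}$ ($u = \left(- \frac{1}{18} - 2\right)^{2} = \left(- \frac{37}{18}\right)^{2} = \frac{1369}{324} \approx 4.2253$)
$u 1349 = \frac{1369}{324} \cdot 1349 = \frac{1846781}{324}$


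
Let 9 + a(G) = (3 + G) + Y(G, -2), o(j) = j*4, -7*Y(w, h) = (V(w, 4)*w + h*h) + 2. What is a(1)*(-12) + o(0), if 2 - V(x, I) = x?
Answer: 72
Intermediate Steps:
V(x, I) = 2 - x
Y(w, h) = -2/7 - h²/7 - w*(2 - w)/7 (Y(w, h) = -(((2 - w)*w + h*h) + 2)/7 = -((w*(2 - w) + h²) + 2)/7 = -((h² + w*(2 - w)) + 2)/7 = -(2 + h² + w*(2 - w))/7 = -2/7 - h²/7 - w*(2 - w)/7)
o(j) = 4*j
a(G) = -48/7 + G + G*(-2 + G)/7 (a(G) = -9 + ((3 + G) + (-2/7 - ⅐*(-2)² + G*(-2 + G)/7)) = -9 + ((3 + G) + (-2/7 - ⅐*4 + G*(-2 + G)/7)) = -9 + ((3 + G) + (-2/7 - 4/7 + G*(-2 + G)/7)) = -9 + ((3 + G) + (-6/7 + G*(-2 + G)/7)) = -9 + (15/7 + G + G*(-2 + G)/7) = -48/7 + G + G*(-2 + G)/7)
a(1)*(-12) + o(0) = (-48/7 + (⅐)*1² + (5/7)*1)*(-12) + 4*0 = (-48/7 + (⅐)*1 + 5/7)*(-12) + 0 = (-48/7 + ⅐ + 5/7)*(-12) + 0 = -6*(-12) + 0 = 72 + 0 = 72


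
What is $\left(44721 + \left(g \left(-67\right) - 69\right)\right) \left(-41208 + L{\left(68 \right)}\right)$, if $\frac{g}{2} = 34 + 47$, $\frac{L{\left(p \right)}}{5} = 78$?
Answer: $-1379566764$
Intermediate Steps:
$L{\left(p \right)} = 390$ ($L{\left(p \right)} = 5 \cdot 78 = 390$)
$g = 162$ ($g = 2 \left(34 + 47\right) = 2 \cdot 81 = 162$)
$\left(44721 + \left(g \left(-67\right) - 69\right)\right) \left(-41208 + L{\left(68 \right)}\right) = \left(44721 + \left(162 \left(-67\right) - 69\right)\right) \left(-41208 + 390\right) = \left(44721 - 10923\right) \left(-40818\right) = 33798 \left(-40818\right) = -1379566764$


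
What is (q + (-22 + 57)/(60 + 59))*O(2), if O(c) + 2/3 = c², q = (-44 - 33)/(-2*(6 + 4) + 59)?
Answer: -11140/1989 ≈ -5.6008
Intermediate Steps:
q = -77/39 (q = -77/(-2*10 + 59) = -77/(-20 + 59) = -77/39 ≈ -1.9744)
O(c) = -⅔ + c²
(q + (-22 + 57)/(60 + 59))*O(2) = (-77/39 + (-22 + 57)/(60 + 59))*(-⅔ + 2²) = (-77/39 + 35/119)*(-⅔ + 4) = (-77/39 + 35*(1/119))*(10/3) = (-77/39 + 5/17)*(10/3) = -1114/663*10/3 = -11140/1989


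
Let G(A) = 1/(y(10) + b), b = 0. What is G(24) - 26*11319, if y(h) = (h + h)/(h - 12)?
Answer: -2942941/10 ≈ -2.9429e+5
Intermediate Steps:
y(h) = 2*h/(-12 + h) (y(h) = (2*h)/(-12 + h) = 2*h/(-12 + h))
G(A) = -⅒ (G(A) = 1/(2*10/(-12 + 10) + 0) = 1/(2*10/(-2) + 0) = 1/(2*10*(-½) + 0) = 1/(-10 + 0) = 1/(-10) = -⅒)
G(24) - 26*11319 = -⅒ - 26*11319 = -⅒ - 1*294294 = -⅒ - 294294 = -2942941/10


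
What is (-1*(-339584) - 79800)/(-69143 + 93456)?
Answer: 259784/24313 ≈ 10.685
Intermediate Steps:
(-1*(-339584) - 79800)/(-69143 + 93456) = (339584 - 79800)/24313 = 259784*(1/24313) = 259784/24313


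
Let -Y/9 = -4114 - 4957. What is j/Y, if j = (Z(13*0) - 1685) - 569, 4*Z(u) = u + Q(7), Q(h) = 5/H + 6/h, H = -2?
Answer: -126247/4571784 ≈ -0.027614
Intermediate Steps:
Q(h) = -5/2 + 6/h (Q(h) = 5/(-2) + 6/h = 5*(-1/2) + 6/h = -5/2 + 6/h)
Z(u) = -23/56 + u/4 (Z(u) = (u + (-5/2 + 6/7))/4 = (u - 23/14)/4 = (-23/14 + u)/4 = -23/56 + u/4)
Y = 81639 (Y = -9*(-4114 - 4957) = -9*(-9071) = 81639)
j = -126247/56 (j = ((-23/56 + (13*0)/4) - 1685) - 569 = ((-23/56 + (1/4)*0) - 1685) - 569 = ((-23/56 + 0) - 1685) - 569 = (-23/56 - 1685) - 569 = -94383/56 - 569 = -126247/56 ≈ -2254.4)
j/Y = -126247/56/81639 = -126247/56*1/81639 = -126247/4571784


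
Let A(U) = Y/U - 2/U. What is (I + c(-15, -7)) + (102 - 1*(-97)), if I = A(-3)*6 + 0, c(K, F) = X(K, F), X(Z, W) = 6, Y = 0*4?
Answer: 209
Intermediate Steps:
Y = 0
A(U) = -2/U (A(U) = 0/U - 2/U = 0 - 2/U = -2/U)
c(K, F) = 6
I = 4 (I = -2/(-3)*6 + 0 = -2*(-⅓)*6 + 0 = (⅔)*6 + 0 = 4 + 0 = 4)
(I + c(-15, -7)) + (102 - 1*(-97)) = (4 + 6) + (102 - 1*(-97)) = 10 + (102 + 97) = 10 + 199 = 209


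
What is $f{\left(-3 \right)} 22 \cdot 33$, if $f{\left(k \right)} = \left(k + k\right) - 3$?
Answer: $-6534$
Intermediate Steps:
$f{\left(k \right)} = -3 + 2 k$ ($f{\left(k \right)} = 2 k - 3 = -3 + 2 k$)
$f{\left(-3 \right)} 22 \cdot 33 = \left(-3 + 2 \left(-3\right)\right) 22 \cdot 33 = \left(-3 - 6\right) 22 \cdot 33 = \left(-9\right) 22 \cdot 33 = \left(-198\right) 33 = -6534$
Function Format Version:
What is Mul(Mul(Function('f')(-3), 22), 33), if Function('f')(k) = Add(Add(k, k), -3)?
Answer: -6534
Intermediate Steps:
Function('f')(k) = Add(-3, Mul(2, k)) (Function('f')(k) = Add(Mul(2, k), -3) = Add(-3, Mul(2, k)))
Mul(Mul(Function('f')(-3), 22), 33) = Mul(Mul(Add(-3, Mul(2, -3)), 22), 33) = Mul(Mul(Add(-3, -6), 22), 33) = Mul(Mul(-9, 22), 33) = Mul(-198, 33) = -6534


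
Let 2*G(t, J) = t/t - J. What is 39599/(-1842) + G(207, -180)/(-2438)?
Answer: -96709063/4490796 ≈ -21.535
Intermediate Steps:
G(t, J) = 1/2 - J/2 (G(t, J) = (t/t - J)/2 = (1 - J)/2 = 1/2 - J/2)
39599/(-1842) + G(207, -180)/(-2438) = 39599/(-1842) + (1/2 - 1/2*(-180))/(-2438) = 39599*(-1/1842) + (1/2 + 90)*(-1/2438) = -39599/1842 + (181/2)*(-1/2438) = -39599/1842 - 181/4876 = -96709063/4490796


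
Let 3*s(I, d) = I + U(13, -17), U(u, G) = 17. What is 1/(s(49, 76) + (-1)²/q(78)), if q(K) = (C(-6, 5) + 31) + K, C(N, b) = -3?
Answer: 106/2333 ≈ 0.045435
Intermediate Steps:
q(K) = 28 + K (q(K) = (-3 + 31) + K = 28 + K)
s(I, d) = 17/3 + I/3 (s(I, d) = (I + 17)/3 = (17 + I)/3 = 17/3 + I/3)
1/(s(49, 76) + (-1)²/q(78)) = 1/((17/3 + (⅓)*49) + (-1)²/(28 + 78)) = 1/((17/3 + 49/3) + 1/106) = 1/(22 + (1/106)*1) = 1/(22 + 1/106) = 1/(2333/106) = 106/2333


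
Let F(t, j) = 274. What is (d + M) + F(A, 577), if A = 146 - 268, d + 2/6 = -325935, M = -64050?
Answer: -1169134/3 ≈ -3.8971e+5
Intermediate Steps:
d = -977806/3 (d = -1/3 - 325935 = -977806/3 ≈ -3.2594e+5)
A = -122
(d + M) + F(A, 577) = (-977806/3 - 64050) + 274 = -1169956/3 + 274 = -1169134/3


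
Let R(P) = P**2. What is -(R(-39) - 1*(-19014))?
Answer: -20535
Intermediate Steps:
-(R(-39) - 1*(-19014)) = -((-39)**2 - 1*(-19014)) = -(1521 + 19014) = -1*20535 = -20535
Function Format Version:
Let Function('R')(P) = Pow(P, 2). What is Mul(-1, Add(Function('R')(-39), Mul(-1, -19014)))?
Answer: -20535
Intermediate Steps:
Mul(-1, Add(Function('R')(-39), Mul(-1, -19014))) = Mul(-1, Add(Pow(-39, 2), Mul(-1, -19014))) = Mul(-1, Add(1521, 19014)) = Mul(-1, 20535) = -20535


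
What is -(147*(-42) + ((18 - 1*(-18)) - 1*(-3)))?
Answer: 6135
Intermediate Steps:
-(147*(-42) + ((18 - 1*(-18)) - 1*(-3))) = -(-6174 + ((18 + 18) + 3)) = -(-6174 + (36 + 3)) = -(-6174 + 39) = -1*(-6135) = 6135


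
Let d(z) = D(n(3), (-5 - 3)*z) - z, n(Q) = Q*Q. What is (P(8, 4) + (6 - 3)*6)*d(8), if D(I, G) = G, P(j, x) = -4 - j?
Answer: -432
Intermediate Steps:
n(Q) = Q²
d(z) = -9*z (d(z) = (-5 - 3)*z - z = -8*z - z = -9*z)
(P(8, 4) + (6 - 3)*6)*d(8) = ((-4 - 1*8) + (6 - 3)*6)*(-9*8) = ((-4 - 8) + 3*6)*(-72) = (-12 + 18)*(-72) = 6*(-72) = -432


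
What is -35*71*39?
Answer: -96915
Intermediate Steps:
-35*71*39 = -2485*39 = -96915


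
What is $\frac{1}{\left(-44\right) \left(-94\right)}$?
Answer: $\frac{1}{4136} \approx 0.00024178$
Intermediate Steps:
$\frac{1}{\left(-44\right) \left(-94\right)} = \frac{1}{4136}$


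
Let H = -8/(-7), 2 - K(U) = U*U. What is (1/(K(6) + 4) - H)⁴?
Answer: 3722098081/1944810000 ≈ 1.9139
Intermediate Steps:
K(U) = 2 - U² (K(U) = 2 - U*U = 2 - U²)
H = 8/7 (H = -8*(-⅐) = 8/7 ≈ 1.1429)
(1/(K(6) + 4) - H)⁴ = (1/((2 - 1*6²) + 4) - 1*8/7)⁴ = (1/((2 - 1*36) + 4) - 8/7)⁴ = (1/((2 - 36) + 4) - 8/7)⁴ = (1/(-34 + 4) - 8/7)⁴ = (1/(-30) - 8/7)⁴ = (-1/30 - 8/7)⁴ = (-247/210)⁴ = 3722098081/1944810000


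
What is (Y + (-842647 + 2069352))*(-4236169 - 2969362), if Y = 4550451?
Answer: -41627476649836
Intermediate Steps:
(Y + (-842647 + 2069352))*(-4236169 - 2969362) = (4550451 + (-842647 + 2069352))*(-4236169 - 2969362) = (4550451 + 1226705)*(-7205531) = 5777156*(-7205531) = -41627476649836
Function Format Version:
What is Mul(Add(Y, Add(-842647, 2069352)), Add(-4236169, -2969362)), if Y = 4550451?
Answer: -41627476649836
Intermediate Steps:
Mul(Add(Y, Add(-842647, 2069352)), Add(-4236169, -2969362)) = Mul(Add(4550451, Add(-842647, 2069352)), Add(-4236169, -2969362)) = Mul(Add(4550451, 1226705), -7205531) = Mul(5777156, -7205531) = -41627476649836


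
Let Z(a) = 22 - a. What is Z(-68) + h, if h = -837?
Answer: -747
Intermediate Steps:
Z(-68) + h = (22 - 1*(-68)) - 837 = (22 + 68) - 837 = 90 - 837 = -747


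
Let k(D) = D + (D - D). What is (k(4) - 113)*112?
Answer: -12208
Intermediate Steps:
k(D) = D (k(D) = D + 0 = D)
(k(4) - 113)*112 = (4 - 113)*112 = -109*112 = -12208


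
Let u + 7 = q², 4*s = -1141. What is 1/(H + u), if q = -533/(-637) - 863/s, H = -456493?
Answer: -63792169/29120173611091 ≈ -2.1907e-6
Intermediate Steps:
s = -1141/4 (s = (¼)*(-1141) = -1141/4 ≈ -285.25)
q = 30847/7987 (q = -533/(-637) - 863/(-1141/4) = -533*(-1/637) - 863*(-4/1141) = 41/49 + 3452/1141 = 30847/7987 ≈ 3.8622)
u = 504992226/63792169 (u = -7 + (30847/7987)² = -7 + 951537409/63792169 = 504992226/63792169 ≈ 7.9162)
1/(H + u) = 1/(-456493 + 504992226/63792169) = 1/(-29120173611091/63792169) = -63792169/29120173611091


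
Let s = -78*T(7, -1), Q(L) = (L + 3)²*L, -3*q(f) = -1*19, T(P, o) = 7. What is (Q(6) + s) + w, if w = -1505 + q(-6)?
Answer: -4676/3 ≈ -1558.7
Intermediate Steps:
q(f) = 19/3 (q(f) = -(-1)*19/3 = -⅓*(-19) = 19/3)
Q(L) = L*(3 + L)² (Q(L) = (3 + L)²*L = L*(3 + L)²)
s = -546 (s = -78*7 = -546)
w = -4496/3 (w = -1505 + 19/3 = -4496/3 ≈ -1498.7)
(Q(6) + s) + w = (6*(3 + 6)² - 546) - 4496/3 = (6*9² - 546) - 4496/3 = (6*81 - 546) - 4496/3 = (486 - 546) - 4496/3 = -60 - 4496/3 = -4676/3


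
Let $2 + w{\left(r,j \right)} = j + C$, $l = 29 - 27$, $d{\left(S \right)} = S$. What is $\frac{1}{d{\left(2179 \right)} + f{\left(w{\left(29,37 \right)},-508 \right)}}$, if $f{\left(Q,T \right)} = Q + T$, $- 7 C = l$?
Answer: $\frac{7}{11940} \approx 0.00058626$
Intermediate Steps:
$l = 2$ ($l = 29 - 27 = 2$)
$C = - \frac{2}{7}$ ($C = \left(- \frac{1}{7}\right) 2 = - \frac{2}{7} \approx -0.28571$)
$w{\left(r,j \right)} = - \frac{16}{7} + j$ ($w{\left(r,j \right)} = -2 + \left(j - \frac{2}{7}\right) = -2 + \left(- \frac{2}{7} + j\right) = - \frac{16}{7} + j$)
$\frac{1}{d{\left(2179 \right)} + f{\left(w{\left(29,37 \right)},-508 \right)}} = \frac{1}{2179 + \left(\left(- \frac{16}{7} + 37\right) - 508\right)} = \frac{1}{2179 + \left(\frac{243}{7} - 508\right)} = \frac{1}{2179 - \frac{3313}{7}} = \frac{1}{\frac{11940}{7}} = \frac{7}{11940}$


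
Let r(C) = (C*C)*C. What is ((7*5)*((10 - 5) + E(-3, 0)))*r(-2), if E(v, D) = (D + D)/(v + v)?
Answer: -1400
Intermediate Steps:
r(C) = C**3 (r(C) = C**2*C = C**3)
E(v, D) = D/v (E(v, D) = (2*D)/((2*v)) = (2*D)*(1/(2*v)) = D/v)
((7*5)*((10 - 5) + E(-3, 0)))*r(-2) = ((7*5)*((10 - 5) + 0/(-3)))*(-2)**3 = (35*(5 + 0*(-1/3)))*(-8) = (35*(5 + 0))*(-8) = (35*5)*(-8) = 175*(-8) = -1400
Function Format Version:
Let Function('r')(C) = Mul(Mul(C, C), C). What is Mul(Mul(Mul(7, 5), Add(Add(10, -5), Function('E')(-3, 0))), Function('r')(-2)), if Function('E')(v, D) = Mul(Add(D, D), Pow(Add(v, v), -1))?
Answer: -1400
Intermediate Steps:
Function('r')(C) = Pow(C, 3) (Function('r')(C) = Mul(Pow(C, 2), C) = Pow(C, 3))
Function('E')(v, D) = Mul(D, Pow(v, -1)) (Function('E')(v, D) = Mul(Mul(2, D), Pow(Mul(2, v), -1)) = Mul(Mul(2, D), Mul(Rational(1, 2), Pow(v, -1))) = Mul(D, Pow(v, -1)))
Mul(Mul(Mul(7, 5), Add(Add(10, -5), Function('E')(-3, 0))), Function('r')(-2)) = Mul(Mul(Mul(7, 5), Add(Add(10, -5), Mul(0, Pow(-3, -1)))), Pow(-2, 3)) = Mul(Mul(35, Add(5, Mul(0, Rational(-1, 3)))), -8) = Mul(Mul(35, Add(5, 0)), -8) = Mul(Mul(35, 5), -8) = Mul(175, -8) = -1400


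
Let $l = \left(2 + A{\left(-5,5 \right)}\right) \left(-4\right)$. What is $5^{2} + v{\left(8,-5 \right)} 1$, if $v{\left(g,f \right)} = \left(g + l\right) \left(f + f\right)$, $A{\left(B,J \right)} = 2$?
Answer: $105$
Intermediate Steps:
$l = -16$ ($l = \left(2 + 2\right) \left(-4\right) = 4 \left(-4\right) = -16$)
$v{\left(g,f \right)} = 2 f \left(-16 + g\right)$ ($v{\left(g,f \right)} = \left(g - 16\right) \left(f + f\right) = \left(-16 + g\right) 2 f = 2 f \left(-16 + g\right)$)
$5^{2} + v{\left(8,-5 \right)} 1 = 5^{2} + 2 \left(-5\right) \left(-16 + 8\right) 1 = 25 + 2 \left(-5\right) \left(-8\right) 1 = 25 + 80 \cdot 1 = 25 + 80 = 105$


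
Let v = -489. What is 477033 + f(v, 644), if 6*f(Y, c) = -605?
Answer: 2861593/6 ≈ 4.7693e+5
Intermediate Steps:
f(Y, c) = -605/6 (f(Y, c) = (⅙)*(-605) = -605/6)
477033 + f(v, 644) = 477033 - 605/6 = 2861593/6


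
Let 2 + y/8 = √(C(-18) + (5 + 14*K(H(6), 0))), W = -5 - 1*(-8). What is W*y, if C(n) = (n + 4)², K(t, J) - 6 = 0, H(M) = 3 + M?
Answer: -48 + 24*√285 ≈ 357.17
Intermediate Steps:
K(t, J) = 6 (K(t, J) = 6 + 0 = 6)
C(n) = (4 + n)²
W = 3 (W = -5 + 8 = 3)
y = -16 + 8*√285 (y = -16 + 8*√((4 - 18)² + (5 + 14*6)) = -16 + 8*√((-14)² + (5 + 84)) = -16 + 8*√(196 + 89) = -16 + 8*√285 ≈ 119.06)
W*y = 3*(-16 + 8*√285) = -48 + 24*√285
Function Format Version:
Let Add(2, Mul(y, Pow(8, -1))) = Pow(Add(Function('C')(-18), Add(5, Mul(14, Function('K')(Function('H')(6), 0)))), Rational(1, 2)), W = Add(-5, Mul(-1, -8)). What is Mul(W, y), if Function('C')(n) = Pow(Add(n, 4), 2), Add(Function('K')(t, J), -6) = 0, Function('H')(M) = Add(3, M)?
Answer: Add(-48, Mul(24, Pow(285, Rational(1, 2)))) ≈ 357.17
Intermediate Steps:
Function('K')(t, J) = 6 (Function('K')(t, J) = Add(6, 0) = 6)
Function('C')(n) = Pow(Add(4, n), 2)
W = 3 (W = Add(-5, 8) = 3)
y = Add(-16, Mul(8, Pow(285, Rational(1, 2)))) (y = Add(-16, Mul(8, Pow(Add(Pow(Add(4, -18), 2), Add(5, Mul(14, 6))), Rational(1, 2)))) = Add(-16, Mul(8, Pow(Add(Pow(-14, 2), Add(5, 84)), Rational(1, 2)))) = Add(-16, Mul(8, Pow(Add(196, 89), Rational(1, 2)))) = Add(-16, Mul(8, Pow(285, Rational(1, 2)))) ≈ 119.06)
Mul(W, y) = Mul(3, Add(-16, Mul(8, Pow(285, Rational(1, 2))))) = Add(-48, Mul(24, Pow(285, Rational(1, 2))))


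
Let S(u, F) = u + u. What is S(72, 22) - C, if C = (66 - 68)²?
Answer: 140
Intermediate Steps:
S(u, F) = 2*u
C = 4 (C = (-2)² = 4)
S(72, 22) - C = 2*72 - 1*4 = 144 - 4 = 140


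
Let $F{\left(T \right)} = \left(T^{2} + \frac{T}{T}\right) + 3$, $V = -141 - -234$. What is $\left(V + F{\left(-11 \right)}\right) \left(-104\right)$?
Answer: $-22672$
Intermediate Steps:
$V = 93$ ($V = -141 + 234 = 93$)
$F{\left(T \right)} = 4 + T^{2}$ ($F{\left(T \right)} = \left(T^{2} + 1\right) + 3 = \left(1 + T^{2}\right) + 3 = 4 + T^{2}$)
$\left(V + F{\left(-11 \right)}\right) \left(-104\right) = \left(93 + \left(4 + \left(-11\right)^{2}\right)\right) \left(-104\right) = \left(93 + \left(4 + 121\right)\right) \left(-104\right) = \left(93 + 125\right) \left(-104\right) = 218 \left(-104\right) = -22672$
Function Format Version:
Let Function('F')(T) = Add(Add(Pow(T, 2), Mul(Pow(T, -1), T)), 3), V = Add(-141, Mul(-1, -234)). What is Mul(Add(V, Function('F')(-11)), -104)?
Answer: -22672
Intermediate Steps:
V = 93 (V = Add(-141, 234) = 93)
Function('F')(T) = Add(4, Pow(T, 2)) (Function('F')(T) = Add(Add(Pow(T, 2), 1), 3) = Add(Add(1, Pow(T, 2)), 3) = Add(4, Pow(T, 2)))
Mul(Add(V, Function('F')(-11)), -104) = Mul(Add(93, Add(4, Pow(-11, 2))), -104) = Mul(Add(93, Add(4, 121)), -104) = Mul(Add(93, 125), -104) = Mul(218, -104) = -22672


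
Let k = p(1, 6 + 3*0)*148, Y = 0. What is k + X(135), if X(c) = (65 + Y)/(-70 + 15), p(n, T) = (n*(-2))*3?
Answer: -9781/11 ≈ -889.18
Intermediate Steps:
p(n, T) = -6*n (p(n, T) = -2*n*3 = -6*n)
k = -888 (k = -6*1*148 = -6*148 = -888)
X(c) = -13/11 (X(c) = (65 + 0)/(-70 + 15) = 65/(-55) = 65*(-1/55) = -13/11)
k + X(135) = -888 - 13/11 = -9781/11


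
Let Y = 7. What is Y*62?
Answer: 434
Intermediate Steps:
Y*62 = 7*62 = 434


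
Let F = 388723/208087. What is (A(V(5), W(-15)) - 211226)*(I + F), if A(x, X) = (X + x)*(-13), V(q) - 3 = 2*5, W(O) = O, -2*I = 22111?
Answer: 44162248425600/18917 ≈ 2.3345e+9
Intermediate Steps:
I = -22111/2 (I = -½*22111 = -22111/2 ≈ -11056.)
F = 388723/208087 (F = 388723*(1/208087) = 388723/208087 ≈ 1.8681)
V(q) = 13 (V(q) = 3 + 2*5 = 3 + 10 = 13)
A(x, X) = -13*X - 13*x
(A(V(5), W(-15)) - 211226)*(I + F) = ((-13*(-15) - 13*13) - 211226)*(-22111/2 + 388723/208087) = ((195 - 169) - 211226)*(-4600234211/416174) = (26 - 211226)*(-4600234211/416174) = -211200*(-4600234211/416174) = 44162248425600/18917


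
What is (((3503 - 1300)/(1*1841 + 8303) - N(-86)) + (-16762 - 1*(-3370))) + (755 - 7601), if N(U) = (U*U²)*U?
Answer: -555090369573/10144 ≈ -5.4721e+7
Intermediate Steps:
N(U) = U⁴ (N(U) = U³*U = U⁴)
(((3503 - 1300)/(1*1841 + 8303) - N(-86)) + (-16762 - 1*(-3370))) + (755 - 7601) = (((3503 - 1300)/(1*1841 + 8303) - 1*(-86)⁴) + (-16762 - 1*(-3370))) + (755 - 7601) = ((2203/(1841 + 8303) - 1*54700816) + (-16762 + 3370)) - 6846 = ((2203/10144 - 54700816) - 13392) - 6846 = (-554885075301/10144 - 13392) - 6846 = -555020923749/10144 - 6846 = -555090369573/10144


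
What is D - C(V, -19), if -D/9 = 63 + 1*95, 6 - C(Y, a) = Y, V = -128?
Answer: -1556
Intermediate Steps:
C(Y, a) = 6 - Y
D = -1422 (D = -9*(63 + 1*95) = -9*(63 + 95) = -9*158 = -1422)
D - C(V, -19) = -1422 - (6 - 1*(-128)) = -1422 - (6 + 128) = -1422 - 1*134 = -1422 - 134 = -1556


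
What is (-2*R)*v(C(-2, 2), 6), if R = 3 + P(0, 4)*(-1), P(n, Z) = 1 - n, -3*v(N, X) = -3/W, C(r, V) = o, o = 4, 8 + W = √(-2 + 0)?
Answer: 16/33 + 2*I*√2/33 ≈ 0.48485 + 0.08571*I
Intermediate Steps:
W = -8 + I*√2 (W = -8 + √(-2 + 0) = -8 + √(-2) = -8 + I*√2 ≈ -8.0 + 1.4142*I)
C(r, V) = 4
v(N, X) = 1/(-8 + I*√2) (v(N, X) = -(-1)/(-8 + I*√2) = 1/(-8 + I*√2))
R = 2 (R = 3 + (1 - 1*0)*(-1) = 3 + (1 + 0)*(-1) = 3 + 1*(-1) = 3 - 1 = 2)
(-2*R)*v(C(-2, 2), 6) = (-2*2)*(-4/33 - I*√2/66) = -4*(-4/33 - I*√2/66) = 16/33 + 2*I*√2/33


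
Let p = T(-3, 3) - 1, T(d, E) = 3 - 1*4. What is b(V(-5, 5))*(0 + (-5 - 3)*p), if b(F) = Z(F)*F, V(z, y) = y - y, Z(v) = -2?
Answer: 0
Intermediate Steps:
V(z, y) = 0
T(d, E) = -1 (T(d, E) = 3 - 4 = -1)
b(F) = -2*F
p = -2 (p = -1 - 1 = -2)
b(V(-5, 5))*(0 + (-5 - 3)*p) = (-2*0)*(0 + (-5 - 3)*(-2)) = 0*(0 - 8*(-2)) = 0*(0 + 16) = 0*16 = 0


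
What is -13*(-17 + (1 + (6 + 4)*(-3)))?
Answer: 598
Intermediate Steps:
-13*(-17 + (1 + (6 + 4)*(-3))) = -13*(-17 + (1 + 10*(-3))) = -13*(-17 + (1 - 30)) = -13*(-17 - 29) = -13*(-46) = 598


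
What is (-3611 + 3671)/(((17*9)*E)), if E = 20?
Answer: 1/51 ≈ 0.019608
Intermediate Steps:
(-3611 + 3671)/(((17*9)*E)) = (-3611 + 3671)/(((17*9)*20)) = 60/((153*20)) = 60/3060 = 60*(1/3060) = 1/51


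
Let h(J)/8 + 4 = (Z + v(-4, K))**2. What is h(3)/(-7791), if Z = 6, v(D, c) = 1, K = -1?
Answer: -120/2597 ≈ -0.046207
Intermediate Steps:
h(J) = 360 (h(J) = -32 + 8*(6 + 1)**2 = -32 + 8*7**2 = -32 + 8*49 = -32 + 392 = 360)
h(3)/(-7791) = 360/(-7791) = 360*(-1/7791) = -120/2597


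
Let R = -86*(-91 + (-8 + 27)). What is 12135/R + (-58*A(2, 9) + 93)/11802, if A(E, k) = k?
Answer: 7808939/4059888 ≈ 1.9234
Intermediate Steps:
R = 6192 (R = -86*(-91 + 19) = -86*(-72) = 6192)
12135/R + (-58*A(2, 9) + 93)/11802 = 12135/6192 + (-58*9 + 93)/11802 = 12135*(1/6192) + (-522 + 93)*(1/11802) = 4045/2064 - 429*1/11802 = 4045/2064 - 143/3934 = 7808939/4059888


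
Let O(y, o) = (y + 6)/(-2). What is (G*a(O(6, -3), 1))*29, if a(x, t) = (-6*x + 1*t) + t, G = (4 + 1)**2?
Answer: 27550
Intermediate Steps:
O(y, o) = -3 - y/2 (O(y, o) = (6 + y)*(-1/2) = -3 - y/2)
G = 25 (G = 5**2 = 25)
a(x, t) = -6*x + 2*t (a(x, t) = (-6*x + t) + t = (t - 6*x) + t = -6*x + 2*t)
(G*a(O(6, -3), 1))*29 = (25*(-6*(-3 - 1/2*6) + 2*1))*29 = (25*(-6*(-3 - 3) + 2))*29 = (25*(-6*(-6) + 2))*29 = (25*(36 + 2))*29 = (25*38)*29 = 950*29 = 27550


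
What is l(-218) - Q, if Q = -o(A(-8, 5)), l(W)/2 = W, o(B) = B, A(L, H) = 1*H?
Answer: -431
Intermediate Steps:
A(L, H) = H
l(W) = 2*W
Q = -5 (Q = -1*5 = -5)
l(-218) - Q = 2*(-218) - 1*(-5) = -436 + 5 = -431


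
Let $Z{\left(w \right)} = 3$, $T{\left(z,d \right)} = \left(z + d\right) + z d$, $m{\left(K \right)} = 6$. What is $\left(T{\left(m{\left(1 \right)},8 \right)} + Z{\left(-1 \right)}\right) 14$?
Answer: $910$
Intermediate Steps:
$T{\left(z,d \right)} = d + z + d z$ ($T{\left(z,d \right)} = \left(d + z\right) + d z = d + z + d z$)
$\left(T{\left(m{\left(1 \right)},8 \right)} + Z{\left(-1 \right)}\right) 14 = \left(\left(8 + 6 + 8 \cdot 6\right) + 3\right) 14 = \left(\left(8 + 6 + 48\right) + 3\right) 14 = \left(62 + 3\right) 14 = 65 \cdot 14 = 910$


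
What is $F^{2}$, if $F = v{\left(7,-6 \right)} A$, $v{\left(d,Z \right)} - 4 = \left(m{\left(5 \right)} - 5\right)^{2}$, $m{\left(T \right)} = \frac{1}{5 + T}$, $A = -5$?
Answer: $\frac{7845601}{400} \approx 19614.0$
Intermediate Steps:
$v{\left(d,Z \right)} = \frac{2801}{100}$ ($v{\left(d,Z \right)} = 4 + \left(\frac{1}{5 + 5} - 5\right)^{2} = 4 + \left(\frac{1}{10} - 5\right)^{2} = 4 + \left(- \frac{49}{10}\right)^{2} = 4 + \frac{2401}{100} = \frac{2801}{100}$)
$F = - \frac{2801}{20}$ ($F = \frac{2801}{100} \left(-5\right) = - \frac{2801}{20} \approx -140.05$)
$F^{2} = \left(- \frac{2801}{20}\right)^{2} = \frac{7845601}{400}$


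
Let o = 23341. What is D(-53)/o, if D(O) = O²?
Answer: 2809/23341 ≈ 0.12035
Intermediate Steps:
D(-53)/o = (-53)²/23341 = 2809*(1/23341) = 2809/23341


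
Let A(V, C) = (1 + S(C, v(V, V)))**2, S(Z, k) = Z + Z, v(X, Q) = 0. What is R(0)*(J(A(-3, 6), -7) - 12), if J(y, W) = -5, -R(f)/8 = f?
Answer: 0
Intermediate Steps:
S(Z, k) = 2*Z
A(V, C) = (1 + 2*C)**2
R(f) = -8*f
R(0)*(J(A(-3, 6), -7) - 12) = (-8*0)*(-5 - 12) = 0*(-17) = 0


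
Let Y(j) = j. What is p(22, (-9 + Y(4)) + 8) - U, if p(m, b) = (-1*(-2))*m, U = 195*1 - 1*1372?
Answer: 1221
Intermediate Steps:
U = -1177 (U = 195 - 1372 = -1177)
p(m, b) = 2*m
p(22, (-9 + Y(4)) + 8) - U = 2*22 - 1*(-1177) = 44 + 1177 = 1221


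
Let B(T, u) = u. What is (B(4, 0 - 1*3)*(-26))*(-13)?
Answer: -1014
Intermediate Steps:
(B(4, 0 - 1*3)*(-26))*(-13) = ((0 - 1*3)*(-26))*(-13) = ((0 - 3)*(-26))*(-13) = -3*(-26)*(-13) = 78*(-13) = -1014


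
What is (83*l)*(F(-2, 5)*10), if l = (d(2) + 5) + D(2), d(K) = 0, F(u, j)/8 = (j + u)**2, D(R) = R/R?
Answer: 358560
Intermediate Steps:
D(R) = 1
F(u, j) = 8*(j + u)**2
l = 6 (l = (0 + 5) + 1 = 5 + 1 = 6)
(83*l)*(F(-2, 5)*10) = (83*6)*((8*(5 - 2)**2)*10) = 498*((8*3**2)*10) = 498*((8*9)*10) = 498*(72*10) = 498*720 = 358560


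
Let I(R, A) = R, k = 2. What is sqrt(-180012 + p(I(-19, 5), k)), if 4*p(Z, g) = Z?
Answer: I*sqrt(720067)/2 ≈ 424.28*I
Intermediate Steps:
p(Z, g) = Z/4
sqrt(-180012 + p(I(-19, 5), k)) = sqrt(-180012 + (1/4)*(-19)) = sqrt(-180012 - 19/4) = sqrt(-720067/4) = I*sqrt(720067)/2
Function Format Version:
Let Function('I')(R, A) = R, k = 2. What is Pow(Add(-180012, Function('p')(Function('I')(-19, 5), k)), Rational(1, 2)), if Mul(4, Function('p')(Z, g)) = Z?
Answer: Mul(Rational(1, 2), I, Pow(720067, Rational(1, 2))) ≈ Mul(424.28, I)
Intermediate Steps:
Function('p')(Z, g) = Mul(Rational(1, 4), Z)
Pow(Add(-180012, Function('p')(Function('I')(-19, 5), k)), Rational(1, 2)) = Pow(Add(-180012, Mul(Rational(1, 4), -19)), Rational(1, 2)) = Pow(Add(-180012, Rational(-19, 4)), Rational(1, 2)) = Pow(Rational(-720067, 4), Rational(1, 2)) = Mul(Rational(1, 2), I, Pow(720067, Rational(1, 2)))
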